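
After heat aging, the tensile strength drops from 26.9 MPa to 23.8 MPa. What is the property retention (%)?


Retention = aged / original * 100
= 23.8 / 26.9 * 100
= 88.5%

88.5%


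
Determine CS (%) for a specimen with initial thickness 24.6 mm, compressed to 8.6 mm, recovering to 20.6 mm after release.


CS = (t0 - recovered) / (t0 - ts) * 100
= (24.6 - 20.6) / (24.6 - 8.6) * 100
= 4.0 / 16.0 * 100
= 25.0%

25.0%


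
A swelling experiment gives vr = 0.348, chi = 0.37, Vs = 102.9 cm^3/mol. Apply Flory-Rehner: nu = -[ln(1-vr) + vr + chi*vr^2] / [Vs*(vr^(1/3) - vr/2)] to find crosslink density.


ln(1 - vr) = ln(1 - 0.348) = -0.4277
Numerator = -((-0.4277) + 0.348 + 0.37 * 0.348^2) = 0.0349
Denominator = 102.9 * (0.348^(1/3) - 0.348/2) = 54.4737
nu = 0.0349 / 54.4737 = 6.4072e-04 mol/cm^3

6.4072e-04 mol/cm^3


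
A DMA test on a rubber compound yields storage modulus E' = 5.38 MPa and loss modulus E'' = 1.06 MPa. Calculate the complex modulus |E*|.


|E*| = sqrt(E'^2 + E''^2)
= sqrt(5.38^2 + 1.06^2)
= sqrt(28.9444 + 1.1236)
= 5.483 MPa

5.483 MPa


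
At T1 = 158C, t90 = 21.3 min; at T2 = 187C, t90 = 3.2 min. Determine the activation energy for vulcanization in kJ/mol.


T1 = 431.15 K, T2 = 460.15 K
1/T1 - 1/T2 = 1.4617e-04
ln(t1/t2) = ln(21.3/3.2) = 1.8956
Ea = 8.314 * 1.8956 / 1.4617e-04 = 107814.3375 J/mol
Ea = 107.81 kJ/mol

107.81 kJ/mol


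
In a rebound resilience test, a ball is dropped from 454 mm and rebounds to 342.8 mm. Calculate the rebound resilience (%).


Resilience = h_rebound / h_drop * 100
= 342.8 / 454 * 100
= 75.5%

75.5%


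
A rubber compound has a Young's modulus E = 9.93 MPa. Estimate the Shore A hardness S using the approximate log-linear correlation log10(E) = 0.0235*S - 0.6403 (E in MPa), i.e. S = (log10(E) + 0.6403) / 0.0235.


log10(E) = 0.0235*S - 0.6403  =>  S = (log10(E) + 0.6403) / 0.0235
log10(9.93) = 0.996949
S = (0.996949 + 0.6403) / 0.0235 = 1.637249 / 0.0235
S = 69.7

Shore A = 69.7


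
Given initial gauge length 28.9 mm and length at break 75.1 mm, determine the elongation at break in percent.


Elongation = (Lf - L0) / L0 * 100
= (75.1 - 28.9) / 28.9 * 100
= 46.2 / 28.9 * 100
= 159.9%

159.9%


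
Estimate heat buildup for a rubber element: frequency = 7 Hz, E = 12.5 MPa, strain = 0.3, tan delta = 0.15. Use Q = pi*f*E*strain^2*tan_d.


Q = pi * f * E * strain^2 * tan_d
= pi * 7 * 12.5 * 0.3^2 * 0.15
= pi * 7 * 12.5 * 0.0900 * 0.15
= 3.7110

Q = 3.7110


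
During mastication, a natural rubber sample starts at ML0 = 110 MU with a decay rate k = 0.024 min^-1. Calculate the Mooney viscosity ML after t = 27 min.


ML = ML0 * exp(-k * t)
ML = 110 * exp(-0.024 * 27)
ML = 110 * 0.5231
ML = 57.54 MU

57.54 MU


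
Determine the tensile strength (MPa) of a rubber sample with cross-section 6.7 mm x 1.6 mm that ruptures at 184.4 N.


Area = width * thickness = 6.7 * 1.6 = 10.72 mm^2
TS = force / area = 184.4 / 10.72 = 17.2 MPa

17.2 MPa


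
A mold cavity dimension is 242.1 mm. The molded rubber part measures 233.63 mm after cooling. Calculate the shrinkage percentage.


Shrinkage = (mold - part) / mold * 100
= (242.1 - 233.63) / 242.1 * 100
= 8.47 / 242.1 * 100
= 3.5%

3.5%


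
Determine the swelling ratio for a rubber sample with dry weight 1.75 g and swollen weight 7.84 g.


Q = W_swollen / W_dry
Q = 7.84 / 1.75
Q = 4.48

Q = 4.48


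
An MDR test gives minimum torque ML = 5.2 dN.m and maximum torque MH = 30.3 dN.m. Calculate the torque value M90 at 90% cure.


M90 = ML + 0.9 * (MH - ML)
M90 = 5.2 + 0.9 * (30.3 - 5.2)
M90 = 5.2 + 0.9 * 25.1
M90 = 27.79 dN.m

27.79 dN.m


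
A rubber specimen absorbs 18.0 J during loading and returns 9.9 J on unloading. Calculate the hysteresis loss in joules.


Hysteresis loss = loading - unloading
= 18.0 - 9.9
= 8.1 J

8.1 J


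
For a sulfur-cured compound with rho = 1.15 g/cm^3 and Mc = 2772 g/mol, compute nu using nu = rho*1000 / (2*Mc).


nu = rho * 1000 / (2 * Mc)
nu = 1.15 * 1000 / (2 * 2772)
nu = 1150.0 / 5544
nu = 0.2074 mol/L

0.2074 mol/L


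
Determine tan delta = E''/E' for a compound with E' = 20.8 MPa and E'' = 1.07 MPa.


tan delta = E'' / E'
= 1.07 / 20.8
= 0.0514

tan delta = 0.0514


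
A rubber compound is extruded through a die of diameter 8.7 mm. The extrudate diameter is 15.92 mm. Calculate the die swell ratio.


Die swell ratio = D_extrudate / D_die
= 15.92 / 8.7
= 1.83

Die swell = 1.83


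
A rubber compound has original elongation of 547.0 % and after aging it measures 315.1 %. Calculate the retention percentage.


Retention = aged / original * 100
= 315.1 / 547.0 * 100
= 57.6%

57.6%


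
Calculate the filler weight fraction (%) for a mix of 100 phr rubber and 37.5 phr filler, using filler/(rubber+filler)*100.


Filler % = filler / (rubber + filler) * 100
= 37.5 / (100 + 37.5) * 100
= 37.5 / 137.5 * 100
= 27.27%

27.27%


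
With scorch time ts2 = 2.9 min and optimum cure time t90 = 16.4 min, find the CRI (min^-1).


CRI = 100 / (t90 - ts2)
= 100 / (16.4 - 2.9)
= 100 / 13.5
= 7.41 min^-1

7.41 min^-1


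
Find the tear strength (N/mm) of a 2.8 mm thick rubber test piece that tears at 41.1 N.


Tear strength = force / thickness
= 41.1 / 2.8
= 14.68 N/mm

14.68 N/mm


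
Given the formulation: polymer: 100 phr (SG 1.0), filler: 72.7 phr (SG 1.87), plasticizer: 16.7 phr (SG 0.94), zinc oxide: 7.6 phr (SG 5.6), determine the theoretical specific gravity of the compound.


Sum of weights = 197.0
Volume contributions:
  polymer: 100/1.0 = 100.0000
  filler: 72.7/1.87 = 38.8770
  plasticizer: 16.7/0.94 = 17.7660
  zinc oxide: 7.6/5.6 = 1.3571
Sum of volumes = 158.0001
SG = 197.0 / 158.0001 = 1.247

SG = 1.247


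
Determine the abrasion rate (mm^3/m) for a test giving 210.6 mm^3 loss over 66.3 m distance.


Rate = volume_loss / distance
= 210.6 / 66.3
= 3.176 mm^3/m

3.176 mm^3/m


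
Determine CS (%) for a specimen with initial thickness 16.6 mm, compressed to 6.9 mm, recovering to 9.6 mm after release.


CS = (t0 - recovered) / (t0 - ts) * 100
= (16.6 - 9.6) / (16.6 - 6.9) * 100
= 7.0 / 9.7 * 100
= 72.2%

72.2%


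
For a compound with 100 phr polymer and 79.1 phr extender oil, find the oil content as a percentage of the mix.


Oil % = oil / (100 + oil) * 100
= 79.1 / (100 + 79.1) * 100
= 79.1 / 179.1 * 100
= 44.17%

44.17%


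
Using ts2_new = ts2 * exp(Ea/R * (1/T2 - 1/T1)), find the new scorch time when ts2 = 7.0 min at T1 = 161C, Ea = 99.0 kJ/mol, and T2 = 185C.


Convert temperatures: T1 = 161 + 273.15 = 434.15 K, T2 = 185 + 273.15 = 458.15 K
ts2_new = 7.0 * exp(99000 / 8.314 * (1/458.15 - 1/434.15))
1/T2 - 1/T1 = -1.2066e-04
ts2_new = 1.66 min

1.66 min


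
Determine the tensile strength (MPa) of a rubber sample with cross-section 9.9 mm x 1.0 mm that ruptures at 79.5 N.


Area = width * thickness = 9.9 * 1.0 = 9.9 mm^2
TS = force / area = 79.5 / 9.9 = 8.03 MPa

8.03 MPa


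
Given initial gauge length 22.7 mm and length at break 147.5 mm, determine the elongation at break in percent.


Elongation = (Lf - L0) / L0 * 100
= (147.5 - 22.7) / 22.7 * 100
= 124.8 / 22.7 * 100
= 549.8%

549.8%


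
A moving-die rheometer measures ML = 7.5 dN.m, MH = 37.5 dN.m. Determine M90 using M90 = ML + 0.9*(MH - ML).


M90 = ML + 0.9 * (MH - ML)
M90 = 7.5 + 0.9 * (37.5 - 7.5)
M90 = 7.5 + 0.9 * 30.0
M90 = 34.5 dN.m

34.5 dN.m


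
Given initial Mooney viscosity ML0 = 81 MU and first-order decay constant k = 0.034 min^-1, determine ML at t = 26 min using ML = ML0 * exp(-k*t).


ML = ML0 * exp(-k * t)
ML = 81 * exp(-0.034 * 26)
ML = 81 * 0.4131
ML = 33.46 MU

33.46 MU


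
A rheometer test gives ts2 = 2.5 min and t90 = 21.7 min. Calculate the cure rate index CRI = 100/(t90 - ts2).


CRI = 100 / (t90 - ts2)
= 100 / (21.7 - 2.5)
= 100 / 19.2
= 5.21 min^-1

5.21 min^-1


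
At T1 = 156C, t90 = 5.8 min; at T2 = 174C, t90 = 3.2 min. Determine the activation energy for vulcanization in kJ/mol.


T1 = 429.15 K, T2 = 447.15 K
1/T1 - 1/T2 = 9.3802e-05
ln(t1/t2) = ln(5.8/3.2) = 0.5947
Ea = 8.314 * 0.5947 / 9.3802e-05 = 52711.2113 J/mol
Ea = 52.71 kJ/mol

52.71 kJ/mol


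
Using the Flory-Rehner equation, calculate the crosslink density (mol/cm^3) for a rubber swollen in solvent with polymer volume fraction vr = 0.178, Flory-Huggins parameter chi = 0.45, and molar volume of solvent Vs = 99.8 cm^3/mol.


ln(1 - vr) = ln(1 - 0.178) = -0.1960
Numerator = -((-0.1960) + 0.178 + 0.45 * 0.178^2) = 0.0038
Denominator = 99.8 * (0.178^(1/3) - 0.178/2) = 47.2576
nu = 0.0038 / 47.2576 = 7.9502e-05 mol/cm^3

7.9502e-05 mol/cm^3


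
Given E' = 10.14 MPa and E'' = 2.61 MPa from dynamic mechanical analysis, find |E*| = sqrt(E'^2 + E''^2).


|E*| = sqrt(E'^2 + E''^2)
= sqrt(10.14^2 + 2.61^2)
= sqrt(102.8196 + 6.8121)
= 10.471 MPa

10.471 MPa


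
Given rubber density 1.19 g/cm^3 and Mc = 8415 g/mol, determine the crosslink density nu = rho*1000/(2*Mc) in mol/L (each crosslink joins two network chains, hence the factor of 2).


nu = rho * 1000 / (2 * Mc)
nu = 1.19 * 1000 / (2 * 8415)
nu = 1190.0 / 16830
nu = 0.0707 mol/L

0.0707 mol/L


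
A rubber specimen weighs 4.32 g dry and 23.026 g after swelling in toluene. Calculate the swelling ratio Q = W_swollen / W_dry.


Q = W_swollen / W_dry
Q = 23.026 / 4.32
Q = 5.33

Q = 5.33


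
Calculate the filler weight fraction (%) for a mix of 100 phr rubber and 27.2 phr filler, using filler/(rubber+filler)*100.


Filler % = filler / (rubber + filler) * 100
= 27.2 / (100 + 27.2) * 100
= 27.2 / 127.2 * 100
= 21.38%

21.38%


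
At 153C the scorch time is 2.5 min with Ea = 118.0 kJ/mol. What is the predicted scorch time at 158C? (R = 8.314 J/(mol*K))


Convert temperatures: T1 = 153 + 273.15 = 426.15 K, T2 = 158 + 273.15 = 431.15 K
ts2_new = 2.5 * exp(118000 / 8.314 * (1/431.15 - 1/426.15))
1/T2 - 1/T1 = -2.7213e-05
ts2_new = 1.7 min

1.7 min


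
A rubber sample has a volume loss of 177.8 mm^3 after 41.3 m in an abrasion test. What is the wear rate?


Rate = volume_loss / distance
= 177.8 / 41.3
= 4.305 mm^3/m

4.305 mm^3/m


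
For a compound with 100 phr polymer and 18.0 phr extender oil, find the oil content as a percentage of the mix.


Oil % = oil / (100 + oil) * 100
= 18.0 / (100 + 18.0) * 100
= 18.0 / 118.0 * 100
= 15.25%

15.25%


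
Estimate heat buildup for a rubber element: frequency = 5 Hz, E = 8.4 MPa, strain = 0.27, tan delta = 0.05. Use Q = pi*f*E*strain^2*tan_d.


Q = pi * f * E * strain^2 * tan_d
= pi * 5 * 8.4 * 0.27^2 * 0.05
= pi * 5 * 8.4 * 0.0729 * 0.05
= 0.4809

Q = 0.4809


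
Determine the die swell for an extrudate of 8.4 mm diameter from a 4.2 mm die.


Die swell ratio = D_extrudate / D_die
= 8.4 / 4.2
= 2.0

Die swell = 2.0


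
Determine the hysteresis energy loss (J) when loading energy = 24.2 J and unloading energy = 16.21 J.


Hysteresis loss = loading - unloading
= 24.2 - 16.21
= 7.99 J

7.99 J


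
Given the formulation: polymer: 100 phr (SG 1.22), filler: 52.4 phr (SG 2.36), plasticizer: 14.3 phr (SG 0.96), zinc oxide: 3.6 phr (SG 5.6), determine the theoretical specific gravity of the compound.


Sum of weights = 170.3
Volume contributions:
  polymer: 100/1.22 = 81.9672
  filler: 52.4/2.36 = 22.2034
  plasticizer: 14.3/0.96 = 14.8958
  zinc oxide: 3.6/5.6 = 0.6429
Sum of volumes = 119.7093
SG = 170.3 / 119.7093 = 1.423

SG = 1.423


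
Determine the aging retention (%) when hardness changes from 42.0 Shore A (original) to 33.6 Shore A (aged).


Retention = aged / original * 100
= 33.6 / 42.0 * 100
= 80.0%

80.0%


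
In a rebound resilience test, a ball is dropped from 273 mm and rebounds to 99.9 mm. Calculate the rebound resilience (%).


Resilience = h_rebound / h_drop * 100
= 99.9 / 273 * 100
= 36.6%

36.6%


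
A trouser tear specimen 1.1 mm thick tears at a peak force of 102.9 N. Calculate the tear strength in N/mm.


Tear strength = force / thickness
= 102.9 / 1.1
= 93.55 N/mm

93.55 N/mm


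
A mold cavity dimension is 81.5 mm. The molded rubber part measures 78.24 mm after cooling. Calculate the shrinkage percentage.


Shrinkage = (mold - part) / mold * 100
= (81.5 - 78.24) / 81.5 * 100
= 3.26 / 81.5 * 100
= 4.0%

4.0%


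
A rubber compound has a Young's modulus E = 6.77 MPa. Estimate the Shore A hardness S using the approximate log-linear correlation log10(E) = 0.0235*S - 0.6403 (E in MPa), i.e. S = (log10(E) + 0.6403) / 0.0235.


log10(E) = 0.0235*S - 0.6403  =>  S = (log10(E) + 0.6403) / 0.0235
log10(6.77) = 0.830589
S = (0.830589 + 0.6403) / 0.0235 = 1.470889 / 0.0235
S = 62.6

Shore A = 62.6


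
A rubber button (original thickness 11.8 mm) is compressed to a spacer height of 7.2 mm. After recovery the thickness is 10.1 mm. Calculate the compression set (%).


CS = (t0 - recovered) / (t0 - ts) * 100
= (11.8 - 10.1) / (11.8 - 7.2) * 100
= 1.7 / 4.6 * 100
= 37.0%

37.0%


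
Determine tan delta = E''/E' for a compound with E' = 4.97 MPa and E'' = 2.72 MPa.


tan delta = E'' / E'
= 2.72 / 4.97
= 0.5473

tan delta = 0.5473


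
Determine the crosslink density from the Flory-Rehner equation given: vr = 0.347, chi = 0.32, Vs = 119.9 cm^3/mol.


ln(1 - vr) = ln(1 - 0.347) = -0.4262
Numerator = -((-0.4262) + 0.347 + 0.32 * 0.347^2) = 0.0406
Denominator = 119.9 * (0.347^(1/3) - 0.347/2) = 63.4523
nu = 0.0406 / 63.4523 = 6.4060e-04 mol/cm^3

6.4060e-04 mol/cm^3


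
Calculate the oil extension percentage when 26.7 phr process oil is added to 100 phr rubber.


Oil % = oil / (100 + oil) * 100
= 26.7 / (100 + 26.7) * 100
= 26.7 / 126.7 * 100
= 21.07%

21.07%


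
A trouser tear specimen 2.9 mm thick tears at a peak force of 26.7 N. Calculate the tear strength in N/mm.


Tear strength = force / thickness
= 26.7 / 2.9
= 9.21 N/mm

9.21 N/mm


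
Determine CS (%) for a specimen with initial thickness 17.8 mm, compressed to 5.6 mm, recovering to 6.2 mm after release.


CS = (t0 - recovered) / (t0 - ts) * 100
= (17.8 - 6.2) / (17.8 - 5.6) * 100
= 11.6 / 12.2 * 100
= 95.1%

95.1%


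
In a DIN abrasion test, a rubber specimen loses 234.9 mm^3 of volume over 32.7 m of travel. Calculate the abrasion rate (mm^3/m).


Rate = volume_loss / distance
= 234.9 / 32.7
= 7.183 mm^3/m

7.183 mm^3/m


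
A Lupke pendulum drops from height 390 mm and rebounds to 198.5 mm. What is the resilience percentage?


Resilience = h_rebound / h_drop * 100
= 198.5 / 390 * 100
= 50.9%

50.9%


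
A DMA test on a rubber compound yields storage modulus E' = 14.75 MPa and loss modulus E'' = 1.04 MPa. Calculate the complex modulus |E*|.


|E*| = sqrt(E'^2 + E''^2)
= sqrt(14.75^2 + 1.04^2)
= sqrt(217.5625 + 1.0816)
= 14.787 MPa

14.787 MPa


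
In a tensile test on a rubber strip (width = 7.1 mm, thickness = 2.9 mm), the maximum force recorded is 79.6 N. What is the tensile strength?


Area = width * thickness = 7.1 * 2.9 = 20.59 mm^2
TS = force / area = 79.6 / 20.59 = 3.87 MPa

3.87 MPa


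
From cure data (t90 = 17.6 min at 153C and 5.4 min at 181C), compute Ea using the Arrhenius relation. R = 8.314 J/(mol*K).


T1 = 426.15 K, T2 = 454.15 K
1/T1 - 1/T2 = 1.4468e-04
ln(t1/t2) = ln(17.6/5.4) = 1.1815
Ea = 8.314 * 1.1815 / 1.4468e-04 = 67896.5187 J/mol
Ea = 67.9 kJ/mol

67.9 kJ/mol


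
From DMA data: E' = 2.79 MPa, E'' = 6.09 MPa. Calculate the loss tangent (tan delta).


tan delta = E'' / E'
= 6.09 / 2.79
= 2.1828

tan delta = 2.1828


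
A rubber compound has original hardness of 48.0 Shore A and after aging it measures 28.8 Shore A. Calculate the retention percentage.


Retention = aged / original * 100
= 28.8 / 48.0 * 100
= 60.0%

60.0%


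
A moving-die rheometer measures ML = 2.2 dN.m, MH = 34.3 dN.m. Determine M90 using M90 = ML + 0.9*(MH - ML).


M90 = ML + 0.9 * (MH - ML)
M90 = 2.2 + 0.9 * (34.3 - 2.2)
M90 = 2.2 + 0.9 * 32.1
M90 = 31.09 dN.m

31.09 dN.m


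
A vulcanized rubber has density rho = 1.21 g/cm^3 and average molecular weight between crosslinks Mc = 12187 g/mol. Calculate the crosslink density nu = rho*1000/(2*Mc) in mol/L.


nu = rho * 1000 / (2 * Mc)
nu = 1.21 * 1000 / (2 * 12187)
nu = 1210.0 / 24374
nu = 0.0496 mol/L

0.0496 mol/L


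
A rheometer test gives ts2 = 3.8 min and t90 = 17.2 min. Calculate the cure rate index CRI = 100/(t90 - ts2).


CRI = 100 / (t90 - ts2)
= 100 / (17.2 - 3.8)
= 100 / 13.4
= 7.46 min^-1

7.46 min^-1


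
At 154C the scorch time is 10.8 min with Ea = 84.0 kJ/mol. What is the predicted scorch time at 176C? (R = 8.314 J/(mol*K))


Convert temperatures: T1 = 154 + 273.15 = 427.15 K, T2 = 176 + 273.15 = 449.15 K
ts2_new = 10.8 * exp(84000 / 8.314 * (1/449.15 - 1/427.15))
1/T2 - 1/T1 = -1.1467e-04
ts2_new = 3.39 min

3.39 min


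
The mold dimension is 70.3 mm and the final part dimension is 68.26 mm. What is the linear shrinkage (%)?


Shrinkage = (mold - part) / mold * 100
= (70.3 - 68.26) / 70.3 * 100
= 2.04 / 70.3 * 100
= 2.9%

2.9%


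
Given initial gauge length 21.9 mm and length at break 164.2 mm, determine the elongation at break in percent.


Elongation = (Lf - L0) / L0 * 100
= (164.2 - 21.9) / 21.9 * 100
= 142.3 / 21.9 * 100
= 649.8%

649.8%


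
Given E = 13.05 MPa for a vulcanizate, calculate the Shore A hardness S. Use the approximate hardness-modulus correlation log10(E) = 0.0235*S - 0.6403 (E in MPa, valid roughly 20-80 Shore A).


log10(E) = 0.0235*S - 0.6403  =>  S = (log10(E) + 0.6403) / 0.0235
log10(13.05) = 1.115611
S = (1.115611 + 0.6403) / 0.0235 = 1.755911 / 0.0235
S = 74.7

Shore A = 74.7


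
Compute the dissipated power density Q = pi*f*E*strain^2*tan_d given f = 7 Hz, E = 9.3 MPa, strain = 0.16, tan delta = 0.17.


Q = pi * f * E * strain^2 * tan_d
= pi * 7 * 9.3 * 0.16^2 * 0.17
= pi * 7 * 9.3 * 0.0256 * 0.17
= 0.8901

Q = 0.8901


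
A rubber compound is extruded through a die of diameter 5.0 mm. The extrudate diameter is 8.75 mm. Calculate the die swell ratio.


Die swell ratio = D_extrudate / D_die
= 8.75 / 5.0
= 1.75

Die swell = 1.75


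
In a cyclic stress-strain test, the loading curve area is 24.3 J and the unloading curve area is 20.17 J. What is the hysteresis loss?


Hysteresis loss = loading - unloading
= 24.3 - 20.17
= 4.13 J

4.13 J


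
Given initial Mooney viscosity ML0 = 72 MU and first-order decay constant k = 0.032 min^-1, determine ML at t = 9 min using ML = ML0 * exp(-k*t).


ML = ML0 * exp(-k * t)
ML = 72 * exp(-0.032 * 9)
ML = 72 * 0.7498
ML = 53.98 MU

53.98 MU


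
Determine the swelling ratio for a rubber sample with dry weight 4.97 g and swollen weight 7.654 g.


Q = W_swollen / W_dry
Q = 7.654 / 4.97
Q = 1.54

Q = 1.54


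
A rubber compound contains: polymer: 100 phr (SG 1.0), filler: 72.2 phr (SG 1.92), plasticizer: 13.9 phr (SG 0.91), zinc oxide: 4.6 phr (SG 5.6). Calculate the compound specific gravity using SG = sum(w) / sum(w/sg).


Sum of weights = 190.7
Volume contributions:
  polymer: 100/1.0 = 100.0000
  filler: 72.2/1.92 = 37.6042
  plasticizer: 13.9/0.91 = 15.2747
  zinc oxide: 4.6/5.6 = 0.8214
Sum of volumes = 153.7003
SG = 190.7 / 153.7003 = 1.241

SG = 1.241


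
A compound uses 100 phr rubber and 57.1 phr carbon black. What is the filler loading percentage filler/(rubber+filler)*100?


Filler % = filler / (rubber + filler) * 100
= 57.1 / (100 + 57.1) * 100
= 57.1 / 157.1 * 100
= 36.35%

36.35%


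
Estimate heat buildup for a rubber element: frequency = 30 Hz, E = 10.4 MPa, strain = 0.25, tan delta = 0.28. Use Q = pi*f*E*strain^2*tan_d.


Q = pi * f * E * strain^2 * tan_d
= pi * 30 * 10.4 * 0.25^2 * 0.28
= pi * 30 * 10.4 * 0.0625 * 0.28
= 17.1531

Q = 17.1531


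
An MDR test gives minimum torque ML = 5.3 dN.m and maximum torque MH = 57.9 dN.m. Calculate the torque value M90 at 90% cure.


M90 = ML + 0.9 * (MH - ML)
M90 = 5.3 + 0.9 * (57.9 - 5.3)
M90 = 5.3 + 0.9 * 52.6
M90 = 52.64 dN.m

52.64 dN.m


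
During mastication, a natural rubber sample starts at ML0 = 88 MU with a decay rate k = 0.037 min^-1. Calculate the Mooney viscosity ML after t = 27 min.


ML = ML0 * exp(-k * t)
ML = 88 * exp(-0.037 * 27)
ML = 88 * 0.3682
ML = 32.41 MU

32.41 MU


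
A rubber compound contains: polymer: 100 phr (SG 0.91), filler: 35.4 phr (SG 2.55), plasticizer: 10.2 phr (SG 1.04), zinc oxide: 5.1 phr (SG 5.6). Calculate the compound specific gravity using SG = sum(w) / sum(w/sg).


Sum of weights = 150.7
Volume contributions:
  polymer: 100/0.91 = 109.8901
  filler: 35.4/2.55 = 13.8824
  plasticizer: 10.2/1.04 = 9.8077
  zinc oxide: 5.1/5.6 = 0.9107
Sum of volumes = 134.4909
SG = 150.7 / 134.4909 = 1.121

SG = 1.121


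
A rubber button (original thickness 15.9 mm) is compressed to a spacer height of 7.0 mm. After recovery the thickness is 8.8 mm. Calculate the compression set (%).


CS = (t0 - recovered) / (t0 - ts) * 100
= (15.9 - 8.8) / (15.9 - 7.0) * 100
= 7.1 / 8.9 * 100
= 79.8%

79.8%


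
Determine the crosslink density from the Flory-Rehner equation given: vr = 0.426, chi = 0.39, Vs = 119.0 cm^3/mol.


ln(1 - vr) = ln(1 - 0.426) = -0.5551
Numerator = -((-0.5551) + 0.426 + 0.39 * 0.426^2) = 0.0584
Denominator = 119.0 * (0.426^(1/3) - 0.426/2) = 64.1929
nu = 0.0584 / 64.1929 = 9.0898e-04 mol/cm^3

9.0898e-04 mol/cm^3


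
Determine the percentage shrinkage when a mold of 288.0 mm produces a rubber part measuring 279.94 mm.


Shrinkage = (mold - part) / mold * 100
= (288.0 - 279.94) / 288.0 * 100
= 8.06 / 288.0 * 100
= 2.8%

2.8%


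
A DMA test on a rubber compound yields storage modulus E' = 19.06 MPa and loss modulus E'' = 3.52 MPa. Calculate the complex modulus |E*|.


|E*| = sqrt(E'^2 + E''^2)
= sqrt(19.06^2 + 3.52^2)
= sqrt(363.2836 + 12.3904)
= 19.382 MPa

19.382 MPa


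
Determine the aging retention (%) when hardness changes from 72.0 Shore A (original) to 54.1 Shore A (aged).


Retention = aged / original * 100
= 54.1 / 72.0 * 100
= 75.1%

75.1%


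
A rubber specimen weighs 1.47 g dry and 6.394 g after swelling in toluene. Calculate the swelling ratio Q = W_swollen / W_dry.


Q = W_swollen / W_dry
Q = 6.394 / 1.47
Q = 4.35

Q = 4.35


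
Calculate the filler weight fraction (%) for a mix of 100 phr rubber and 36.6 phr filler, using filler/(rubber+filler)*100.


Filler % = filler / (rubber + filler) * 100
= 36.6 / (100 + 36.6) * 100
= 36.6 / 136.6 * 100
= 26.79%

26.79%


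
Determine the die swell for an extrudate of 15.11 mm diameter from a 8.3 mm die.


Die swell ratio = D_extrudate / D_die
= 15.11 / 8.3
= 1.82

Die swell = 1.82


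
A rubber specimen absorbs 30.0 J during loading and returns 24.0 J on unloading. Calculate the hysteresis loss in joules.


Hysteresis loss = loading - unloading
= 30.0 - 24.0
= 6.0 J

6.0 J


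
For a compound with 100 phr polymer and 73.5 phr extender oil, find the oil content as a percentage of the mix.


Oil % = oil / (100 + oil) * 100
= 73.5 / (100 + 73.5) * 100
= 73.5 / 173.5 * 100
= 42.36%

42.36%


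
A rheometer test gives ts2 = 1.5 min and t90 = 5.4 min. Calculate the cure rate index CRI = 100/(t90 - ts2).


CRI = 100 / (t90 - ts2)
= 100 / (5.4 - 1.5)
= 100 / 3.9
= 25.64 min^-1

25.64 min^-1


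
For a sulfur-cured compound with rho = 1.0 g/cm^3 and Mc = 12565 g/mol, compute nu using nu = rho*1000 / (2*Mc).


nu = rho * 1000 / (2 * Mc)
nu = 1.0 * 1000 / (2 * 12565)
nu = 1000.0 / 25130
nu = 0.0398 mol/L

0.0398 mol/L


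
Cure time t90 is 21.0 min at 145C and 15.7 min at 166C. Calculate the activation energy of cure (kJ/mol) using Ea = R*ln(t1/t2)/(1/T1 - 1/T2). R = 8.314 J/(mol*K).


T1 = 418.15 K, T2 = 439.15 K
1/T1 - 1/T2 = 1.1436e-04
ln(t1/t2) = ln(21.0/15.7) = 0.2909
Ea = 8.314 * 0.2909 / 1.1436e-04 = 21145.7109 J/mol
Ea = 21.15 kJ/mol

21.15 kJ/mol


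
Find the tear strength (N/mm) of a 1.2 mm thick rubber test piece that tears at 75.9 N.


Tear strength = force / thickness
= 75.9 / 1.2
= 63.25 N/mm

63.25 N/mm


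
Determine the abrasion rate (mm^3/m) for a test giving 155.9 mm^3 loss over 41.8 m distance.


Rate = volume_loss / distance
= 155.9 / 41.8
= 3.73 mm^3/m

3.73 mm^3/m


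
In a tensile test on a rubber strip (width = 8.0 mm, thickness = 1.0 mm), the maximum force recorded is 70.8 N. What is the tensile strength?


Area = width * thickness = 8.0 * 1.0 = 8.0 mm^2
TS = force / area = 70.8 / 8.0 = 8.85 MPa

8.85 MPa


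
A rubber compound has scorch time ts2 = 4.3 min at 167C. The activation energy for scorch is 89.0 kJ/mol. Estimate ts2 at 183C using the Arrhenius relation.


Convert temperatures: T1 = 167 + 273.15 = 440.15 K, T2 = 183 + 273.15 = 456.15 K
ts2_new = 4.3 * exp(89000 / 8.314 * (1/456.15 - 1/440.15))
1/T2 - 1/T1 = -7.9691e-05
ts2_new = 1.83 min

1.83 min


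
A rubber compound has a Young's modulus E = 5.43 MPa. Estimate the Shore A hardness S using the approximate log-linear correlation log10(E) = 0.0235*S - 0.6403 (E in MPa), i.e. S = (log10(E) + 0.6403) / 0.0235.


log10(E) = 0.0235*S - 0.6403  =>  S = (log10(E) + 0.6403) / 0.0235
log10(5.43) = 0.734800
S = (0.734800 + 0.6403) / 0.0235 = 1.375100 / 0.0235
S = 58.5

Shore A = 58.5


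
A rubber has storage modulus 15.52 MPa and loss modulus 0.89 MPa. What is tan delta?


tan delta = E'' / E'
= 0.89 / 15.52
= 0.0573

tan delta = 0.0573


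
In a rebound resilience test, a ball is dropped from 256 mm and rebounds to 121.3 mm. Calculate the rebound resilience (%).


Resilience = h_rebound / h_drop * 100
= 121.3 / 256 * 100
= 47.4%

47.4%


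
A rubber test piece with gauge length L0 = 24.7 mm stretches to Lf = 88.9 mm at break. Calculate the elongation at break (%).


Elongation = (Lf - L0) / L0 * 100
= (88.9 - 24.7) / 24.7 * 100
= 64.2 / 24.7 * 100
= 259.9%

259.9%


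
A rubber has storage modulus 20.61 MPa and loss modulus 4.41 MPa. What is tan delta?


tan delta = E'' / E'
= 4.41 / 20.61
= 0.214

tan delta = 0.214


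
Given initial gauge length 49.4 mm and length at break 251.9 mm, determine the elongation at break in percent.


Elongation = (Lf - L0) / L0 * 100
= (251.9 - 49.4) / 49.4 * 100
= 202.5 / 49.4 * 100
= 409.9%

409.9%


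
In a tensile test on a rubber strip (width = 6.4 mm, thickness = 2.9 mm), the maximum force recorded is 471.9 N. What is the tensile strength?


Area = width * thickness = 6.4 * 2.9 = 18.56 mm^2
TS = force / area = 471.9 / 18.56 = 25.43 MPa

25.43 MPa


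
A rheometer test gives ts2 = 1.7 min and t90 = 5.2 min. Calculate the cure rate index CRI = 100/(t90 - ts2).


CRI = 100 / (t90 - ts2)
= 100 / (5.2 - 1.7)
= 100 / 3.5
= 28.57 min^-1

28.57 min^-1


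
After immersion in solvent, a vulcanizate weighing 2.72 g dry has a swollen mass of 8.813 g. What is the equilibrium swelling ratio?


Q = W_swollen / W_dry
Q = 8.813 / 2.72
Q = 3.24

Q = 3.24


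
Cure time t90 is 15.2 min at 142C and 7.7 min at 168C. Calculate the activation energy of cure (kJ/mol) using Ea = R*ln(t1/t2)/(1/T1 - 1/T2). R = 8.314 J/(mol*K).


T1 = 415.15 K, T2 = 441.15 K
1/T1 - 1/T2 = 1.4197e-04
ln(t1/t2) = ln(15.2/7.7) = 0.6801
Ea = 8.314 * 0.6801 / 1.4197e-04 = 39827.6674 J/mol
Ea = 39.83 kJ/mol

39.83 kJ/mol


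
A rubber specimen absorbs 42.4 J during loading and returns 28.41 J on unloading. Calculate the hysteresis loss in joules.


Hysteresis loss = loading - unloading
= 42.4 - 28.41
= 13.99 J

13.99 J


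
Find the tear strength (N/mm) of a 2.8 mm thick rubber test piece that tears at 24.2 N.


Tear strength = force / thickness
= 24.2 / 2.8
= 8.64 N/mm

8.64 N/mm


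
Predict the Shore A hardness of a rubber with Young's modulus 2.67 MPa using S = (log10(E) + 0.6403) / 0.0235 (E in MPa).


log10(E) = 0.0235*S - 0.6403  =>  S = (log10(E) + 0.6403) / 0.0235
log10(2.67) = 0.426511
S = (0.426511 + 0.6403) / 0.0235 = 1.066811 / 0.0235
S = 45.4

Shore A = 45.4


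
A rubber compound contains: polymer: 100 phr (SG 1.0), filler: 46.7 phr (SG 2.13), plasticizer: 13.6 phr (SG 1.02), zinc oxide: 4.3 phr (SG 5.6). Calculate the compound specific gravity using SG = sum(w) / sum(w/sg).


Sum of weights = 164.6
Volume contributions:
  polymer: 100/1.0 = 100.0000
  filler: 46.7/2.13 = 21.9249
  plasticizer: 13.6/1.02 = 13.3333
  zinc oxide: 4.3/5.6 = 0.7679
Sum of volumes = 136.0261
SG = 164.6 / 136.0261 = 1.21

SG = 1.21


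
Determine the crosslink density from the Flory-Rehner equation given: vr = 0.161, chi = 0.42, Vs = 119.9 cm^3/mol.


ln(1 - vr) = ln(1 - 0.161) = -0.1755
Numerator = -((-0.1755) + 0.161 + 0.42 * 0.161^2) = 0.0037
Denominator = 119.9 * (0.161^(1/3) - 0.161/2) = 55.5751
nu = 0.0037 / 55.5751 = 6.5816e-05 mol/cm^3

6.5816e-05 mol/cm^3


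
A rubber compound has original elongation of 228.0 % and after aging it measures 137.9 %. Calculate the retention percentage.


Retention = aged / original * 100
= 137.9 / 228.0 * 100
= 60.5%

60.5%


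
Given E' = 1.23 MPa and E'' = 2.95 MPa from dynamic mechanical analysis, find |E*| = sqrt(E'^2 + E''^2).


|E*| = sqrt(E'^2 + E''^2)
= sqrt(1.23^2 + 2.95^2)
= sqrt(1.5129 + 8.7025)
= 3.196 MPa

3.196 MPa


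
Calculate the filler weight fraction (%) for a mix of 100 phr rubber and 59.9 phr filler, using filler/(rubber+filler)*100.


Filler % = filler / (rubber + filler) * 100
= 59.9 / (100 + 59.9) * 100
= 59.9 / 159.9 * 100
= 37.46%

37.46%


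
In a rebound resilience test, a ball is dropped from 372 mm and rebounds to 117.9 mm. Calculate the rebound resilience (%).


Resilience = h_rebound / h_drop * 100
= 117.9 / 372 * 100
= 31.7%

31.7%


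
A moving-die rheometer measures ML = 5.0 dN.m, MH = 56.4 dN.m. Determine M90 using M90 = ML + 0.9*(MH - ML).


M90 = ML + 0.9 * (MH - ML)
M90 = 5.0 + 0.9 * (56.4 - 5.0)
M90 = 5.0 + 0.9 * 51.4
M90 = 51.26 dN.m

51.26 dN.m


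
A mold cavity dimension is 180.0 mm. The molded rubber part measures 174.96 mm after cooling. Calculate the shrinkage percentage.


Shrinkage = (mold - part) / mold * 100
= (180.0 - 174.96) / 180.0 * 100
= 5.04 / 180.0 * 100
= 2.8%

2.8%


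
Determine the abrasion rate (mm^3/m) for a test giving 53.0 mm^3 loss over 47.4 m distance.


Rate = volume_loss / distance
= 53.0 / 47.4
= 1.118 mm^3/m

1.118 mm^3/m


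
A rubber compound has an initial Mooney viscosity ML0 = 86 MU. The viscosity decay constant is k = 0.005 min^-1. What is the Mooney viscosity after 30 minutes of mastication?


ML = ML0 * exp(-k * t)
ML = 86 * exp(-0.005 * 30)
ML = 86 * 0.8607
ML = 74.02 MU

74.02 MU


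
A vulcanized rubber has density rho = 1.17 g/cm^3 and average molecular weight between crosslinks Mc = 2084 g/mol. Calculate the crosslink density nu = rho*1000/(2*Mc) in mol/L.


nu = rho * 1000 / (2 * Mc)
nu = 1.17 * 1000 / (2 * 2084)
nu = 1170.0 / 4168
nu = 0.2807 mol/L

0.2807 mol/L


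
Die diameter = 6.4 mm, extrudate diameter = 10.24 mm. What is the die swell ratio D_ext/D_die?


Die swell ratio = D_extrudate / D_die
= 10.24 / 6.4
= 1.6

Die swell = 1.6


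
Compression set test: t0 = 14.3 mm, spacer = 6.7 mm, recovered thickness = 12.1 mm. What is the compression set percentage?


CS = (t0 - recovered) / (t0 - ts) * 100
= (14.3 - 12.1) / (14.3 - 6.7) * 100
= 2.2 / 7.6 * 100
= 28.9%

28.9%


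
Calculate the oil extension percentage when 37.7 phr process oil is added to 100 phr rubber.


Oil % = oil / (100 + oil) * 100
= 37.7 / (100 + 37.7) * 100
= 37.7 / 137.7 * 100
= 27.38%

27.38%


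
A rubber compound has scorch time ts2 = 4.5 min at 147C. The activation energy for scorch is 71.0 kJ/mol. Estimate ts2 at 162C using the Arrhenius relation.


Convert temperatures: T1 = 147 + 273.15 = 420.15 K, T2 = 162 + 273.15 = 435.15 K
ts2_new = 4.5 * exp(71000 / 8.314 * (1/435.15 - 1/420.15))
1/T2 - 1/T1 = -8.2044e-05
ts2_new = 2.23 min

2.23 min


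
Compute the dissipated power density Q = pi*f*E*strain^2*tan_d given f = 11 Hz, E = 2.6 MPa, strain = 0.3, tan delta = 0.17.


Q = pi * f * E * strain^2 * tan_d
= pi * 11 * 2.6 * 0.3^2 * 0.17
= pi * 11 * 2.6 * 0.0900 * 0.17
= 1.3747

Q = 1.3747


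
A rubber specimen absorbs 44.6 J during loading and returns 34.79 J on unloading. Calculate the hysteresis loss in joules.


Hysteresis loss = loading - unloading
= 44.6 - 34.79
= 9.81 J

9.81 J


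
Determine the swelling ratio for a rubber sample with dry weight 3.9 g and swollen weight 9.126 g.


Q = W_swollen / W_dry
Q = 9.126 / 3.9
Q = 2.34

Q = 2.34


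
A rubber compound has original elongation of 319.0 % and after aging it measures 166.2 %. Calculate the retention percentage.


Retention = aged / original * 100
= 166.2 / 319.0 * 100
= 52.1%

52.1%


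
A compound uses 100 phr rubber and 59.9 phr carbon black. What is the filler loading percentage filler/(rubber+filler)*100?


Filler % = filler / (rubber + filler) * 100
= 59.9 / (100 + 59.9) * 100
= 59.9 / 159.9 * 100
= 37.46%

37.46%


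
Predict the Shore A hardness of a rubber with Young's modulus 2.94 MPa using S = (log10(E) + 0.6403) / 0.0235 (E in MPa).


log10(E) = 0.0235*S - 0.6403  =>  S = (log10(E) + 0.6403) / 0.0235
log10(2.94) = 0.468347
S = (0.468347 + 0.6403) / 0.0235 = 1.108647 / 0.0235
S = 47.2

Shore A = 47.2


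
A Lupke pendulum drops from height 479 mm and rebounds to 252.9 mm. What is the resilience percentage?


Resilience = h_rebound / h_drop * 100
= 252.9 / 479 * 100
= 52.8%

52.8%


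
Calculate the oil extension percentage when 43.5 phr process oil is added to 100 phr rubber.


Oil % = oil / (100 + oil) * 100
= 43.5 / (100 + 43.5) * 100
= 43.5 / 143.5 * 100
= 30.31%

30.31%


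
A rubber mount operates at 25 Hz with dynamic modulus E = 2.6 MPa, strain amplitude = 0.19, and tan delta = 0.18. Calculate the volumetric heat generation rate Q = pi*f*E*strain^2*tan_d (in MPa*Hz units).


Q = pi * f * E * strain^2 * tan_d
= pi * 25 * 2.6 * 0.19^2 * 0.18
= pi * 25 * 2.6 * 0.0361 * 0.18
= 1.3269

Q = 1.3269


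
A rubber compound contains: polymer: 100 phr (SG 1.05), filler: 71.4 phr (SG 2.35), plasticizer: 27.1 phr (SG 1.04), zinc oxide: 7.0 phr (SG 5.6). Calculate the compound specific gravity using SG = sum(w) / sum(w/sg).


Sum of weights = 205.5
Volume contributions:
  polymer: 100/1.05 = 95.2381
  filler: 71.4/2.35 = 30.3830
  plasticizer: 27.1/1.04 = 26.0577
  zinc oxide: 7.0/5.6 = 1.2500
Sum of volumes = 152.9288
SG = 205.5 / 152.9288 = 1.344

SG = 1.344


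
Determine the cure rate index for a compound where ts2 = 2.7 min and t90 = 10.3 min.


CRI = 100 / (t90 - ts2)
= 100 / (10.3 - 2.7)
= 100 / 7.6
= 13.16 min^-1

13.16 min^-1


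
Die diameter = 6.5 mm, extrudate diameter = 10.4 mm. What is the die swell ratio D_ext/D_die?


Die swell ratio = D_extrudate / D_die
= 10.4 / 6.5
= 1.6

Die swell = 1.6


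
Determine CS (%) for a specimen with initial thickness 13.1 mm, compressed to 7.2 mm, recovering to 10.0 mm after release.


CS = (t0 - recovered) / (t0 - ts) * 100
= (13.1 - 10.0) / (13.1 - 7.2) * 100
= 3.1 / 5.9 * 100
= 52.5%

52.5%


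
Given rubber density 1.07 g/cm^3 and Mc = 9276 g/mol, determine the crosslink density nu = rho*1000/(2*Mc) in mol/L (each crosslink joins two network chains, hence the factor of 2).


nu = rho * 1000 / (2 * Mc)
nu = 1.07 * 1000 / (2 * 9276)
nu = 1070.0 / 18552
nu = 0.0577 mol/L

0.0577 mol/L


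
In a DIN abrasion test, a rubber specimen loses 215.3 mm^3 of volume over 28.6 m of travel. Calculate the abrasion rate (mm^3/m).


Rate = volume_loss / distance
= 215.3 / 28.6
= 7.528 mm^3/m

7.528 mm^3/m


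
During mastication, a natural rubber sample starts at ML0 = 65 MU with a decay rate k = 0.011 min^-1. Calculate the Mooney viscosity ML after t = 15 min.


ML = ML0 * exp(-k * t)
ML = 65 * exp(-0.011 * 15)
ML = 65 * 0.8479
ML = 55.11 MU

55.11 MU


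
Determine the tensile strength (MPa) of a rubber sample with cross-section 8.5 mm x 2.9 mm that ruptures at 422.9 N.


Area = width * thickness = 8.5 * 2.9 = 24.65 mm^2
TS = force / area = 422.9 / 24.65 = 17.16 MPa

17.16 MPa


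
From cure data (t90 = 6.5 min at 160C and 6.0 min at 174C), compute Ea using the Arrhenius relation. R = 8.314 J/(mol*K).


T1 = 433.15 K, T2 = 447.15 K
1/T1 - 1/T2 = 7.2283e-05
ln(t1/t2) = ln(6.5/6.0) = 0.0800
Ea = 8.314 * 0.0800 / 7.2283e-05 = 9206.5159 J/mol
Ea = 9.21 kJ/mol

9.21 kJ/mol


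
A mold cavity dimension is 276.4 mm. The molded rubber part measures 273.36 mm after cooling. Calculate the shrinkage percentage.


Shrinkage = (mold - part) / mold * 100
= (276.4 - 273.36) / 276.4 * 100
= 3.04 / 276.4 * 100
= 1.1%

1.1%


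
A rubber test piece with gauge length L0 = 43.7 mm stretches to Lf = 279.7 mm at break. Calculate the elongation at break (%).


Elongation = (Lf - L0) / L0 * 100
= (279.7 - 43.7) / 43.7 * 100
= 236.0 / 43.7 * 100
= 540.0%

540.0%


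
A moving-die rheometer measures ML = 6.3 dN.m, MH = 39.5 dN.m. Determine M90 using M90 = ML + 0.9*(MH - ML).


M90 = ML + 0.9 * (MH - ML)
M90 = 6.3 + 0.9 * (39.5 - 6.3)
M90 = 6.3 + 0.9 * 33.2
M90 = 36.18 dN.m

36.18 dN.m


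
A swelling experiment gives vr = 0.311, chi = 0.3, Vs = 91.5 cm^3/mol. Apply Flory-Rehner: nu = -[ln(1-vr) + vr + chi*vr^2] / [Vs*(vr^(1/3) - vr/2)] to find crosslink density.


ln(1 - vr) = ln(1 - 0.311) = -0.3725
Numerator = -((-0.3725) + 0.311 + 0.3 * 0.311^2) = 0.0325
Denominator = 91.5 * (0.311^(1/3) - 0.311/2) = 47.7645
nu = 0.0325 / 47.7645 = 6.8037e-04 mol/cm^3

6.8037e-04 mol/cm^3


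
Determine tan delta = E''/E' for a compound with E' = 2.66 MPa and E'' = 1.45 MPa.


tan delta = E'' / E'
= 1.45 / 2.66
= 0.5451

tan delta = 0.5451


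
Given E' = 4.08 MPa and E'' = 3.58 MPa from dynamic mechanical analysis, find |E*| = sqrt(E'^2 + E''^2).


|E*| = sqrt(E'^2 + E''^2)
= sqrt(4.08^2 + 3.58^2)
= sqrt(16.6464 + 12.8164)
= 5.428 MPa

5.428 MPa


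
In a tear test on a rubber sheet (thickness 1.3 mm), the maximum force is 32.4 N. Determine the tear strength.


Tear strength = force / thickness
= 32.4 / 1.3
= 24.92 N/mm

24.92 N/mm


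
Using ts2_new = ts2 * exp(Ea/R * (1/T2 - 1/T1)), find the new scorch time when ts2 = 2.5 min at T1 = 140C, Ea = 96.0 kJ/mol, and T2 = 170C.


Convert temperatures: T1 = 140 + 273.15 = 413.15 K, T2 = 170 + 273.15 = 443.15 K
ts2_new = 2.5 * exp(96000 / 8.314 * (1/443.15 - 1/413.15))
1/T2 - 1/T1 = -1.6386e-04
ts2_new = 0.38 min

0.38 min


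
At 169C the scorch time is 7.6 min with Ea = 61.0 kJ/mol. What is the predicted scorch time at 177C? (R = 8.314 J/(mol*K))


Convert temperatures: T1 = 169 + 273.15 = 442.15 K, T2 = 177 + 273.15 = 450.15 K
ts2_new = 7.6 * exp(61000 / 8.314 * (1/450.15 - 1/442.15))
1/T2 - 1/T1 = -4.0194e-05
ts2_new = 5.66 min

5.66 min


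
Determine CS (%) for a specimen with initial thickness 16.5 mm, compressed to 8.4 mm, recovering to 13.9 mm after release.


CS = (t0 - recovered) / (t0 - ts) * 100
= (16.5 - 13.9) / (16.5 - 8.4) * 100
= 2.6 / 8.1 * 100
= 32.1%

32.1%


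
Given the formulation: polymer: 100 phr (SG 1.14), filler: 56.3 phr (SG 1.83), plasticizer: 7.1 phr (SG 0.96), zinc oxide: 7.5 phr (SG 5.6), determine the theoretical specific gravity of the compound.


Sum of weights = 170.9
Volume contributions:
  polymer: 100/1.14 = 87.7193
  filler: 56.3/1.83 = 30.7650
  plasticizer: 7.1/0.96 = 7.3958
  zinc oxide: 7.5/5.6 = 1.3393
Sum of volumes = 127.2194
SG = 170.9 / 127.2194 = 1.343

SG = 1.343


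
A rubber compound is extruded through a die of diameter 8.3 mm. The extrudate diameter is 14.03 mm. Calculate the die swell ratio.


Die swell ratio = D_extrudate / D_die
= 14.03 / 8.3
= 1.69

Die swell = 1.69


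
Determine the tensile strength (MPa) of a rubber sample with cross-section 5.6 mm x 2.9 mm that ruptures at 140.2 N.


Area = width * thickness = 5.6 * 2.9 = 16.24 mm^2
TS = force / area = 140.2 / 16.24 = 8.63 MPa

8.63 MPa
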